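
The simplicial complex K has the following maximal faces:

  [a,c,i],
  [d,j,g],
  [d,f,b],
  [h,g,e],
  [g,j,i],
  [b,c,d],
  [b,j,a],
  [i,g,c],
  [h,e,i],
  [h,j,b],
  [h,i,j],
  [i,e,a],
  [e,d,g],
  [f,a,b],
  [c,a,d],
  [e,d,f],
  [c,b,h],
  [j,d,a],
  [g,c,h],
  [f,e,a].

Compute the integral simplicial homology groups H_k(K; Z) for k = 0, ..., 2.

H_0 = Z,  H_1 = Z ⊕ Z/2,  H_2 = 0.

We work with the vertex ordering a < b < c < d < e < f < g < h < i < j. The simplices of K, each written with vertices in increasing order, are:

  0-simplices (10): a, b, c, d, e, f, g, h, i, j
  1-simplices (30): ab, ac, ad, ae, af, ai, aj, bc, bd, bf, bh, bj, cd, cg, ch, ci, de, df, dg, dj, ef, eg, eh, ei, gh, gi, gj, hi, hj, ij
  2-simplices (20): abf, abj, acd, aci, adj, aef, aei, bcd, bch, bdf, bhj, cgh, cgi, def, deg, dgj, egh, ehi, gij, hij

so the chain groups are C_0 ≅ Z^10, C_1 ≅ Z^30, C_2 ≅ Z^20.

The boundary map ∂_1: C_1 → C_0 is given by ∂[p,q] = [q] − [p].
The 10×30 boundary matrix has rank 9 and Smith normal form diag(1,1,1,1,1,1,1,1,1).

The boundary map ∂_2: C_2 → C_1 sends each 2-simplex [p,q,r] to [q,r] − [p,r] + [p,q]. For instance
  ∂abf = bf − af + ab,
  ∂acd = cd − ad + ac.
As a 30×20 matrix over Z this has rank 20, with invariant factors (1,1,1,1,1,1,1,1,1,1,1,1,1,1,1,1,1,1,1,2).

Reading off H_k = ker ∂_k / im ∂_{k+1}:

  H_0: rank C_0 − rank ∂_1 = 10 − 9 = 1, and the invariant factors of ∂_1 are all 1, so H_0 ≅ Z.
  H_1: rank ker ∂_1 − rank ∂_2 = (30 − 9) − 20 = 1, and ∂_2 has invariant factor 2 > 1, so H_1 ≅ Z ⊕ Z/2.
  H_2: rank ker ∂_2 − rank ∂_3 = (20 − 20) − 0 = 0, and there is no ∂_3, so H_2 ≅ 0.

As a check, the Euler characteristic is 10 − 30 + 20 = 0, which agrees with 1 − 1 + 0 = 0.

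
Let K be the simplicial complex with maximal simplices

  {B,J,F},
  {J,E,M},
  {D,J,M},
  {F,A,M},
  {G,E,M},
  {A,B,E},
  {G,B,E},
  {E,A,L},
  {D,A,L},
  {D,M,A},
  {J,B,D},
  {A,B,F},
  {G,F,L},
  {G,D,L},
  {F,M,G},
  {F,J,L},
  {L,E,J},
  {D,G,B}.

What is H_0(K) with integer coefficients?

Order the vertices as A < B < D < E < F < G < J < L < M. Listing each simplex with vertices in this order, K has dimension 2 with simplices:

  0-simplices (9): A, B, D, E, F, G, J, L, M
  1-simplices (27): AB, AD, AE, AF, AL, AM, BD, BE, BF, BG, BJ, DG, DJ, DL, DM, EG, EJ, EL, EM, FG, FJ, FL, FM, GL, GM, JL, JM
  2-simplices (18): ABE, ABF, ADL, ADM, AEL, AFM, BDG, BDJ, BEG, BFJ, DGL, DJM, EGM, EJL, EJM, FGL, FGM, FJL

so the chain groups are C_0 ≅ Z^9, C_1 ≅ Z^27, C_2 ≅ Z^18.

∂_1: C_1 → C_0 sends each edge [p,q] (with p < q) to q − p.
The resulting 9×27 matrix has rank 8, and its Smith normal form has invariant factors (1,1,1,1,1,1,1,1).

Boundary ∂_2: C_2 → C_1 maps a triangle to the signed sum of its edges. For instance
  ∂BFJ = FJ − BJ + BF,
  ∂ADL = DL − AL + AD.
As a 27×18 matrix over Z this has rank 17, with invariant factors (1,1,1,1,1,1,1,1,1,1,1,1,1,1,1,1,1).

Now H_k = ker ∂_k / im ∂_{k+1}, so:

  H_0: rank C_0 − rank ∂_1 = 9 − 8 = 1, and the invariant factors of ∂_1 are all 1, so H_0 = Z.

H_0 ≅ Z.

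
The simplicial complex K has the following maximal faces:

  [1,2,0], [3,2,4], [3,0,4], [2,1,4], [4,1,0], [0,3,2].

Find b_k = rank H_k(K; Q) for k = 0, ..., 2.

Order the vertices as 0 < 1 < 2 < 3 < 4. Listing each simplex with vertices in this order, K has dimension 2 with simplices:

  0-simplices (5): [0], [1], [2], [3], [4]
  1-simplices (9): [0,1], [0,2], [0,3], [0,4], [1,2], [1,4], [2,3], [2,4], [3,4]
  2-simplices (6): [0,1,2], [0,1,4], [0,2,3], [0,3,4], [1,2,4], [2,3,4]

giving chain groups C_0 ≅ Z^5, C_1 ≅ Z^9, C_2 ≅ Z^6.

The boundary map ∂_1: C_1 → C_0 sends each edge [p,q] (with p < q) to q − p.
The 5×9 boundary matrix has rank 4 and Smith normal form diag(1,1,1,1).

∂_2: C_2 → C_1 maps a triangle to the signed sum of its edges. For instance
  ∂[0,1,4] = [1,4] − [0,4] + [0,1],
  ∂[0,3,4] = [3,4] − [0,4] + [0,3].
This gives a 9×6 integer matrix of rank 5; reducing to Smith normal form yields diagonal entries (1,1,1,1,1).

Now H_k = ker ∂_k / im ∂_{k+1}, so:

  H_0: rank C_0 − rank ∂_1 = 5 − 4 = 1, and the invariant factors of ∂_1 are all 1, so H_0 = Z.
  H_1: rank ker ∂_1 − rank ∂_2 = (9 − 4) − 5 = 0, and the invariant factors of ∂_2 are all 1, so H_1 = 0.
  H_2: rank ker ∂_2 − rank ∂_3 = (6 − 5) − 0 = 1, and there is no ∂_3, so H_2 = Z.

As a check, the Euler characteristic is 5 − 9 + 6 = 2, which agrees with 1 − 0 + 1 = 2.

Hence the Betti numbers are b_0 = 1, b_1 = 0, b_2 = 1.

b_0 = 1, b_1 = 0, b_2 = 1.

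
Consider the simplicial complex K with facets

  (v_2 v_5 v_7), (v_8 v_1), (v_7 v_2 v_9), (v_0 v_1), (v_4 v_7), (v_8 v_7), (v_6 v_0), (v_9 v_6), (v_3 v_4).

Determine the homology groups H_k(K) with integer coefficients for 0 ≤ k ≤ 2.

Fix the vertex order v_0 < v_1 < v_2 < v_3 < v_4 < v_5 < v_6 < v_7 < v_8 < v_9 and write every simplex with vertices in increasing order. Then dim K = 2 and the simplices of K are:

  0-simplices (10): [v_0], [v_1], [v_2], [v_3], [v_4], [v_5], [v_6], [v_7], [v_8], [v_9]
  1-simplices (12): [v_0,v_1], [v_0,v_6], [v_1,v_8], [v_2,v_5], [v_2,v_7], [v_2,v_9], [v_3,v_4], [v_4,v_7], [v_5,v_7], [v_6,v_9], [v_7,v_8], [v_7,v_9]
  2-simplices (2): [v_2,v_5,v_7], [v_2,v_7,v_9]

so the chain groups are C_0 ≅ Z^10, C_1 ≅ Z^12, C_2 ≅ Z^2.

Boundary ∂_1: C_1 → C_0 maps an edge to its endpoints' difference, ∂[p,q] = q − p. For instance
  ∂[v_0,v_6] = [v_6] − [v_0].
The resulting 10×12 matrix has rank 9, and its Smith normal form has invariant factors (1,1,1,1,1,1,1,1,1).

The boundary map ∂_2: C_2 → C_1 acts by ∂[p,q,r] = [q,r] − [p,r] + [p,q]. For instance
  ∂[v_2,v_5,v_7] = [v_5,v_7] − [v_2,v_7] + [v_2,v_5],
  ∂[v_2,v_7,v_9] = [v_7,v_9] − [v_2,v_9] + [v_2,v_7].
The 12×2 boundary matrix has rank 2 and Smith normal form diag(1,1).

From H_k ≅ ker(∂_k) / im(∂_{k+1}) we obtain:

  H_0: rank C_0 − rank ∂_1 = 10 − 9 = 1, and the invariant factors of ∂_1 are all 1, so H_0 ≅ Z.
  H_1: rank ker ∂_1 − rank ∂_2 = (12 − 9) − 2 = 1, and the invariant factors of ∂_2 are all 1, so H_1 ≅ Z.
  H_2: rank ker ∂_2 − rank ∂_3 = (2 − 2) − 0 = 0, and there is no ∂_3, so H_2 ≅ 0.

As a check, the Euler characteristic is 10 − 12 + 2 = 0, which agrees with 1 − 1 + 0 = 0.

H_0 ≅ Z,  H_1 ≅ Z,  H_2 = 0.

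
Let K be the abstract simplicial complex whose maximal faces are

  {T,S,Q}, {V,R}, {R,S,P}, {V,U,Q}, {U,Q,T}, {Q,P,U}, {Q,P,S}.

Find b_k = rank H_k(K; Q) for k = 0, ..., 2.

b_0 = 1, b_1 = 1, b_2 = 0.

Fix the vertex order P < Q < R < S < T < U < V and write every simplex with vertices in increasing order. Then dim K = 2 and the simplices of K are:

  0-simplices (7): P, Q, R, S, T, U, V
  1-simplices (13): PQ, PR, PS, PU, QS, QT, QU, QV, RS, RV, ST, TU, UV
  2-simplices (6): PQS, PQU, PRS, QST, QTU, QUV

Hence C_0 ≅ Z^7, C_1 ≅ Z^13, C_2 ≅ Z^6.

∂_1: C_1 → C_0 sends each edge [p,q] (with p < q) to q − p. For instance
  ∂UV = V − U.
The resulting 7×13 matrix has rank 6, and its Smith normal form has invariant factors (1,1,1,1,1,1).

The boundary map ∂_2: C_2 → C_1 sends each 2-simplex [p,q,r] to [q,r] − [p,r] + [p,q]. For instance
  ∂QUV = UV − QV + QU,
  ∂QTU = TU − QU + QT.
This gives a 13×6 integer matrix of rank 6; reducing to Smith normal form yields diagonal entries (1,1,1,1,1,1).

From H_k ≅ ker(∂_k) / im(∂_{k+1}) we obtain:

  H_0: rank C_0 − rank ∂_1 = 7 − 6 = 1, and the invariant factors of ∂_1 are all 1, so H_0 ≅ Z.
  H_1: rank ker ∂_1 − rank ∂_2 = (13 − 6) − 6 = 1, and the invariant factors of ∂_2 are all 1, so H_1 ≅ Z.
  H_2: rank ker ∂_2 − rank ∂_3 = (6 − 6) − 0 = 0, and there is no ∂_3, so H_2 ≅ 0.

As a check, the Euler characteristic is 7 − 13 + 6 = 0, which agrees with 1 − 1 + 0 = 0.

Hence the Betti numbers are b_0 = 1, b_1 = 1, b_2 = 0.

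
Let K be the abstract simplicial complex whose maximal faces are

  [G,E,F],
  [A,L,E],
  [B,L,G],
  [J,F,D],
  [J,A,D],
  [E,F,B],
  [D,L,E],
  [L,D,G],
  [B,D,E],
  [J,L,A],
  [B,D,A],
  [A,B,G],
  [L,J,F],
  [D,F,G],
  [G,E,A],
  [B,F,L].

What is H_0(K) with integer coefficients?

H_0 ≅ Z.

Order the vertices as A < B < D < E < F < G < J < L. Listing each simplex with vertices in this order, K has dimension 2 with simplices:

  0-simplices (8): A, B, D, E, F, G, J, L
  1-simplices (24): AB, AD, AE, AG, AJ, AL, BD, BE, BF, BG, BL, DE, DF, DG, DJ, DL, EF, EG, EL, FG, FJ, FL, GL, JL
  2-simplices (16): ABD, ABG, ADJ, AEG, AEL, AJL, BDE, BEF, BFL, BGL, DEL, DFG, DFJ, DGL, EFG, FJL

so the chain groups are C_0 ≅ Z^8, C_1 ≅ Z^24, C_2 ≅ Z^16.

The boundary map ∂_1: C_1 → C_0 is given by ∂[p,q] = [q] − [p].
This gives a 8×24 integer matrix of rank 7; reducing to Smith normal form yields diagonal entries (1,1,1,1,1,1,1).

∂_2: C_2 → C_1 sends each 2-simplex [p,q,r] to [q,r] − [p,r] + [p,q]. For instance
  ∂BEF = EF − BF + BE,
  ∂BGL = GL − BL + BG.
The resulting 24×16 matrix has rank 15, and its Smith normal form has invariant factors (1,1,1,1,1,1,1,1,1,1,1,1,1,1,1).

Now H_k = ker ∂_k / im ∂_{k+1}, so:

  H_0: rank C_0 − rank ∂_1 = 8 − 7 = 1, and the invariant factors of ∂_1 are all 1, so H_0 ≅ Z.

(K is a triangulation of the torus T^2.)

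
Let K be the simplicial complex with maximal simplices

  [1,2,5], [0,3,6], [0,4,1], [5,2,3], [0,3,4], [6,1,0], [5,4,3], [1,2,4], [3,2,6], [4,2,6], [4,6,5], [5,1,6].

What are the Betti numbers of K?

Take the total order 0 < 1 < 2 < 3 < 4 < 5 < 6 on the vertex set. Then K (dimension 2) consists of the simplices:

  0-simplices (7): [0], [1], [2], [3], [4], [5], [6]
  1-simplices (18): [0,1], [0,3], [0,4], [0,6], [1,2], [1,4], [1,5], [1,6], [2,3], [2,4], [2,5], [2,6], [3,4], [3,5], [3,6], [4,5], [4,6], [5,6]
  2-simplices (12): [0,1,4], [0,1,6], [0,3,4], [0,3,6], [1,2,4], [1,2,5], [1,5,6], [2,3,5], [2,3,6], [2,4,6], [3,4,5], [4,5,6]

Hence C_0 ≅ Z^7, C_1 ≅ Z^18, C_2 ≅ Z^12.

∂_1: C_1 → C_0 maps an edge to its endpoints' difference, ∂[p,q] = q − p.
This gives a 7×18 integer matrix of rank 6; reducing to Smith normal form yields diagonal entries (1,1,1,1,1,1).

∂_2: C_2 → C_1 maps a triangle to the signed sum of its edges. For instance
  ∂[0,3,6] = [3,6] − [0,6] + [0,3],
  ∂[1,5,6] = [5,6] − [1,6] + [1,5].
The 18×12 boundary matrix has rank 12 and Smith normal form diag(1,1,1,1,1,1,1,1,1,1,1,2).

Reading off H_k = ker ∂_k / im ∂_{k+1}:

  H_0: rank C_0 − rank ∂_1 = 7 − 6 = 1, and the invariant factors of ∂_1 are all 1, so H_0 = Z.
  H_1: rank ker ∂_1 − rank ∂_2 = (18 − 6) − 12 = 0, and ∂_2 has invariant factor 2 > 1, so H_1 = Z/2.
  H_2: rank ker ∂_2 − rank ∂_3 = (12 − 12) − 0 = 0, and there is no ∂_3, so H_2 = 0.

As a check, the Euler characteristic is 7 − 18 + 12 = 1, which agrees with 1 − 0 + 0 = 1.
(K is a triangulation of the real projective plane RP^2.)

Hence the Betti numbers are b_0 = 1, b_1 = 0, b_2 = 0.

b_0 = 1, b_1 = 0, b_2 = 0.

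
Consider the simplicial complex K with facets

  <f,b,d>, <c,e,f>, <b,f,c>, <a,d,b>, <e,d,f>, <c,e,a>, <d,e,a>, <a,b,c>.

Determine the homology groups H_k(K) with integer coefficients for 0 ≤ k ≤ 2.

H_0 = Z,  H_1 = 0,  H_2 = Z.

Order the vertices as a < b < c < d < e < f. Listing each simplex with vertices in this order, K has dimension 2 with simplices:

  0-simplices (6): a, b, c, d, e, f
  1-simplices (12): ab, ac, ad, ae, bc, bd, bf, ce, cf, de, df, ef
  2-simplices (8): abc, abd, ace, ade, bcf, bdf, cef, def

giving chain groups C_0 ≅ Z^6, C_1 ≅ Z^12, C_2 ≅ Z^8.

The boundary map ∂_1: C_1 → C_0 sends each edge [p,q] (with p < q) to q − p. For instance
  ∂de = e − d.
The resulting 6×12 matrix has rank 5, and its Smith normal form has invariant factors (1,1,1,1,1).

∂_2: C_2 → C_1 maps a triangle to the signed sum of its edges. For instance
  ∂def = ef − df + de,
  ∂abc = bc − ac + ab.
As a 12×8 matrix over Z this has rank 7, with invariant factors (1,1,1,1,1,1,1).

Now H_k = ker ∂_k / im ∂_{k+1}, so:

  H_0: rank C_0 − rank ∂_1 = 6 − 5 = 1, and the invariant factors of ∂_1 are all 1, so H_0 ≅ Z.
  H_1: rank ker ∂_1 − rank ∂_2 = (12 − 5) − 7 = 0, and the invariant factors of ∂_2 are all 1, so H_1 ≅ 0.
  H_2: rank ker ∂_2 − rank ∂_3 = (8 − 7) − 0 = 1, and there is no ∂_3, so H_2 ≅ Z.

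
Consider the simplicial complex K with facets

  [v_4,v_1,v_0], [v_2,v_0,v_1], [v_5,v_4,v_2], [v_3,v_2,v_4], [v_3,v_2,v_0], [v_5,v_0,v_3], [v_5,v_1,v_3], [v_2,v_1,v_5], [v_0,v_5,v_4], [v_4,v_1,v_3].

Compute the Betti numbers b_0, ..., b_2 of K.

Fix the vertex order v_0 < v_1 < v_2 < v_3 < v_4 < v_5 and write every simplex with vertices in increasing order. Then dim K = 2 and the simplices of K are:

  0-simplices (6): [v_0], [v_1], [v_2], [v_3], [v_4], [v_5]
  1-simplices (15): (15 of them)
  2-simplices (10): [v_0,v_1,v_2], [v_0,v_1,v_4], [v_0,v_2,v_3], [v_0,v_3,v_5], [v_0,v_4,v_5], [v_1,v_2,v_5], [v_1,v_3,v_4], [v_1,v_3,v_5], [v_2,v_3,v_4], [v_2,v_4,v_5]

so the chain groups are C_0 ≅ Z^6, C_1 ≅ Z^15, C_2 ≅ Z^10.

∂_1: C_1 → C_0 sends each edge [p,q] (with p < q) to q − p.
As a 6×15 matrix over Z this has rank 5, with invariant factors (1,1,1,1,1).

The boundary map ∂_2: C_2 → C_1 sends each 2-simplex [p,q,r] to [q,r] − [p,r] + [p,q]. For instance
  ∂[v_1,v_2,v_5] = [v_2,v_5] − [v_1,v_5] + [v_1,v_2],
  ∂[v_0,v_3,v_5] = [v_3,v_5] − [v_0,v_5] + [v_0,v_3].
The resulting 15×10 matrix has rank 10, and its Smith normal form has invariant factors (1,1,1,1,1,1,1,1,1,2).

Reading off H_k = ker ∂_k / im ∂_{k+1}:

  H_0: rank C_0 − rank ∂_1 = 6 − 5 = 1, and the invariant factors of ∂_1 are all 1, so H_0 = Z.
  H_1: rank ker ∂_1 − rank ∂_2 = (15 − 5) − 10 = 0, and ∂_2 has invariant factor 2 > 1, so H_1 = Z/2.
  H_2: rank ker ∂_2 − rank ∂_3 = (10 − 10) − 0 = 0, and there is no ∂_3, so H_2 = 0.

(K is a triangulation of the real projective plane RP^2.)

Hence the Betti numbers are b_0 = 1, b_1 = 0, b_2 = 0.

b_0 = 1, b_1 = 0, b_2 = 0.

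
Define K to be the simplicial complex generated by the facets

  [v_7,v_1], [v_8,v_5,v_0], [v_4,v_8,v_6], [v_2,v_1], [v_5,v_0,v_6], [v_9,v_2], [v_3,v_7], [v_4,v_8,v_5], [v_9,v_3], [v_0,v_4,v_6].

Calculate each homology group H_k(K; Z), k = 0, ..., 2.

We work with the vertex ordering v_0 < v_1 < v_2 < v_3 < v_4 < v_5 < v_6 < v_7 < v_8 < v_9. The simplices of K, each written with vertices in increasing order, are:

  0-simplices (10): [v_0], [v_1], [v_2], [v_3], [v_4], [v_5], [v_6], [v_7], [v_8], [v_9]
  1-simplices (15): (15 of them)
  2-simplices (5): [v_0,v_4,v_6], [v_0,v_5,v_6], [v_0,v_5,v_8], [v_4,v_5,v_8], [v_4,v_6,v_8]

Hence C_0 ≅ Z^10, C_1 ≅ Z^15, C_2 ≅ Z^5.

Boundary ∂_1: C_1 → C_0 maps an edge to its endpoints' difference, ∂[p,q] = q − p.
The 10×15 boundary matrix has rank 8 and Smith normal form diag(1,1,1,1,1,1,1,1).

The boundary map ∂_2: C_2 → C_1 acts by ∂[p,q,r] = [q,r] − [p,r] + [p,q]. For instance
  ∂[v_0,v_5,v_8] = [v_5,v_8] − [v_0,v_8] + [v_0,v_5],
  ∂[v_4,v_6,v_8] = [v_6,v_8] − [v_4,v_8] + [v_4,v_6].
The resulting 15×5 matrix has rank 5, and its Smith normal form has invariant factors (1,1,1,1,1).

Now H_k = ker ∂_k / im ∂_{k+1}, so:

  H_0: rank C_0 − rank ∂_1 = 10 − 8 = 2, and the invariant factors of ∂_1 are all 1, so H_0 = Z^2.
  H_1: rank ker ∂_1 − rank ∂_2 = (15 − 8) − 5 = 2, and the invariant factors of ∂_2 are all 1, so H_1 = Z^2.
  H_2: rank ker ∂_2 − rank ∂_3 = (5 − 5) − 0 = 0, and there is no ∂_3, so H_2 = 0.

H_0 ≅ Z^2,  H_1 ≅ Z^2,  H_2 = 0.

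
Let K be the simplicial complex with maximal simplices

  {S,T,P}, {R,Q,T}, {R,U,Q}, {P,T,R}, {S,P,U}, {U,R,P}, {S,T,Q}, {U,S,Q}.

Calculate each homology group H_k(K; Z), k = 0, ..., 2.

We work with the vertex ordering P < Q < R < S < T < U. The simplices of K, each written with vertices in increasing order, are:

  0-simplices (6): P, Q, R, S, T, U
  1-simplices (12): PR, PS, PT, PU, QR, QS, QT, QU, RT, RU, ST, SU
  2-simplices (8): PRT, PRU, PST, PSU, QRT, QRU, QST, QSU

giving chain groups C_0 ≅ Z^6, C_1 ≅ Z^12, C_2 ≅ Z^8.

∂_1: C_1 → C_0 sends each edge [p,q] (with p < q) to q − p. For instance
  ∂QR = R − Q.
The 6×12 boundary matrix has rank 5 and Smith normal form diag(1,1,1,1,1).

Boundary ∂_2: C_2 → C_1 acts by ∂[p,q,r] = [q,r] − [p,r] + [p,q]. For instance
  ∂QRU = RU − QU + QR,
  ∂QSU = SU − QU + QS.
The resulting 12×8 matrix has rank 7, and its Smith normal form has invariant factors (1,1,1,1,1,1,1).

Computing H_k = (kernel of ∂_k) / (image of ∂_{k+1}):

  H_0: rank C_0 − rank ∂_1 = 6 − 5 = 1, and the invariant factors of ∂_1 are all 1, so H_0 ≅ Z.
  H_1: rank ker ∂_1 − rank ∂_2 = (12 − 5) − 7 = 0, and the invariant factors of ∂_2 are all 1, so H_1 ≅ 0.
  H_2: rank ker ∂_2 − rank ∂_3 = (8 − 7) − 0 = 1, and there is no ∂_3, so H_2 ≅ Z.

H_0 ≅ Z,  H_1 = 0,  H_2 ≅ Z.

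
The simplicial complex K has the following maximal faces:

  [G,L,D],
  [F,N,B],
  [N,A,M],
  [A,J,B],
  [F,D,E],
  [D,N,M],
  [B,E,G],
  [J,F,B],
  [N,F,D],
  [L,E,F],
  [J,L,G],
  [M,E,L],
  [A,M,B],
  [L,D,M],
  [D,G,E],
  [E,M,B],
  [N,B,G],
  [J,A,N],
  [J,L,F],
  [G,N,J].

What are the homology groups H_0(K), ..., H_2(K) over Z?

Order the vertices as A < B < D < E < F < G < J < L < M < N. Listing each simplex with vertices in this order, K has dimension 2 with simplices:

  0-simplices (10): A, B, D, E, F, G, J, L, M, N
  1-simplices (30): AB, AJ, AM, AN, BE, BF, BG, BJ, BM, BN, DE, DF, DG, DL, DM, DN, EF, EG, EL, EM, FJ, FL, FN, GJ, GL, GN, JL, JN, LM, MN
  2-simplices (20): ABJ, ABM, AJN, AMN, BEG, BEM, BFJ, BFN, BGN, DEF, DEG, DFN, DGL, DLM, DMN, EFL, ELM, FJL, GJL, GJN

so the chain groups are C_0 ≅ Z^10, C_1 ≅ Z^30, C_2 ≅ Z^20.

∂_1: C_1 → C_0 is given by ∂[p,q] = [q] − [p]. For instance
  ∂BE = E − B.
The 10×30 boundary matrix has rank 9 and Smith normal form diag(1,1,1,1,1,1,1,1,1).

The boundary map ∂_2: C_2 → C_1 maps a triangle to the signed sum of its edges. For instance
  ∂FJL = JL − FL + FJ,
  ∂AJN = JN − AN + AJ.
As a 30×20 matrix over Z this has rank 20, with invariant factors (1,1,1,1,1,1,1,1,1,1,1,1,1,1,1,1,1,1,1,2).

From H_k ≅ ker(∂_k) / im(∂_{k+1}) we obtain:

  H_0: rank C_0 − rank ∂_1 = 10 − 9 = 1, and the invariant factors of ∂_1 are all 1, so H_0 ≅ Z.
  H_1: rank ker ∂_1 − rank ∂_2 = (30 − 9) − 20 = 1, and ∂_2 has invariant factor 2 > 1, so H_1 ≅ Z ⊕ Z_2.
  H_2: rank ker ∂_2 − rank ∂_3 = (20 − 20) − 0 = 0, and there is no ∂_3, so H_2 ≅ 0.

H_0 = Z,  H_1 = Z ⊕ Z_2,  H_2 = 0.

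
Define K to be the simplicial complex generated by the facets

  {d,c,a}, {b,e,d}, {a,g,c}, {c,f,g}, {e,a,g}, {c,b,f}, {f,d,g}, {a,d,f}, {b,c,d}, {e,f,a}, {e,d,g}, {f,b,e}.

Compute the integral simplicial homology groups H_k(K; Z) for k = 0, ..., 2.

Order the vertices as a < b < c < d < e < f < g. Listing each simplex with vertices in this order, K has dimension 2 with simplices:

  0-simplices (7): a, b, c, d, e, f, g
  1-simplices (18): ac, ad, ae, af, ag, bc, bd, be, bf, cd, cf, cg, de, df, dg, ef, eg, fg
  2-simplices (12): acd, acg, adf, aef, aeg, bcd, bcf, bde, bef, cfg, deg, dfg

giving chain groups C_0 ≅ Z^7, C_1 ≅ Z^18, C_2 ≅ Z^12.

∂_1: C_1 → C_0 is given by ∂[p,q] = [q] − [p]. For instance
  ∂ag = g − a.
The resulting 7×18 matrix has rank 6, and its Smith normal form has invariant factors (1,1,1,1,1,1).

The boundary map ∂_2: C_2 → C_1 sends each 2-simplex [p,q,r] to [q,r] − [p,r] + [p,q]. For instance
  ∂acg = cg − ag + ac,
  ∂bcd = cd − bd + bc.
This gives a 18×12 integer matrix of rank 12; reducing to Smith normal form yields diagonal entries (1,1,1,1,1,1,1,1,1,1,1,2).

Now H_k = ker ∂_k / im ∂_{k+1}, so:

  H_0: rank C_0 − rank ∂_1 = 7 − 6 = 1, and the invariant factors of ∂_1 are all 1, so H_0 ≅ Z.
  H_1: rank ker ∂_1 − rank ∂_2 = (18 − 6) − 12 = 0, and ∂_2 has invariant factor 2 > 1, so H_1 ≅ Z_2.
  H_2: rank ker ∂_2 − rank ∂_3 = (12 − 12) − 0 = 0, and there is no ∂_3, so H_2 ≅ 0.

H_0 = Z,  H_1 = Z_2,  H_2 = 0.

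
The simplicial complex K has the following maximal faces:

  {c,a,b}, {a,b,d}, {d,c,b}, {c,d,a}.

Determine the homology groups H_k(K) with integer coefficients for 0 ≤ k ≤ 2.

H_0 = Z,  H_1 = 0,  H_2 = Z.

K has 4 vertices, 6 edges, 4 triangles.
rank ∂_0 = 0, rank ∂_1 = 3 ⇒ b_0 = 4 − 0 − 3 = 1; all invariant factors of ∂_1 are 1 so no torsion. So H_0 ≅ Z.
rank ∂_1 = 3, rank ∂_2 = 3 ⇒ b_1 = 6 − 3 − 3 = 0; all invariant factors of ∂_2 are 1 so no torsion. So H_1 ≅ 0.
rank ∂_2 = 3, rank ∂_3 = 0 ⇒ b_2 = 4 − 3 − 0 = 1. So H_2 ≅ Z.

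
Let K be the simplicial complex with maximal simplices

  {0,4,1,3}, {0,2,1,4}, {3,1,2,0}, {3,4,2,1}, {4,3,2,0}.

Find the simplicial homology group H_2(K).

H_2 ≅ 0.

Order the vertices as 0 < 1 < 2 < 3 < 4. Listing each simplex with vertices in this order, K has dimension 3 with simplices:

  0-simplices (5): [0], [1], [2], [3], [4]
  1-simplices (10): [0,1], [0,2], [0,3], [0,4], [1,2], [1,3], [1,4], [2,3], [2,4], [3,4]
  2-simplices (10): [0,1,2], [0,1,3], [0,1,4], [0,2,3], [0,2,4], [0,3,4], [1,2,3], [1,2,4], [1,3,4], [2,3,4]
  3-simplices (5): [0,1,2,3], [0,1,2,4], [0,1,3,4], [0,2,3,4], [1,2,3,4]

giving chain groups C_0 ≅ Z^5, C_1 ≅ Z^10, C_2 ≅ Z^10, C_3 ≅ Z^5.

∂_1: C_1 → C_0 is given by ∂[p,q] = [q] − [p].
The 5×10 boundary matrix has rank 4 and Smith normal form diag(1,1,1,1).

Boundary ∂_2: C_2 → C_1 sends each 2-simplex [p,q,r] to [q,r] − [p,r] + [p,q]. For instance
  ∂[2,3,4] = [3,4] − [2,4] + [2,3],
  ∂[0,1,2] = [1,2] − [0,2] + [0,1].
As a 10×10 matrix over Z this has rank 6, with invariant factors (1,1,1,1,1,1).

∂_3: C_3 → C_2 sends each 3-simplex σ to the alternating sum Σ_i (−1)^i (σ with its i-th vertex removed). For instance
  ∂[0,1,2,4] = [1,2,4] − [0,2,4] + [0,1,4] − [0,1,2],
  ∂[0,2,3,4] = [2,3,4] − [0,3,4] + [0,2,4] − [0,2,3].
The 10×5 boundary matrix has rank 4 and Smith normal form diag(1,1,1,1).

Reading off H_k = ker ∂_k / im ∂_{k+1}:

  H_2: rank ker ∂_2 − rank ∂_3 = (10 − 6) − 4 = 0, and the invariant factors of ∂_3 are all 1, so H_2 ≅ 0.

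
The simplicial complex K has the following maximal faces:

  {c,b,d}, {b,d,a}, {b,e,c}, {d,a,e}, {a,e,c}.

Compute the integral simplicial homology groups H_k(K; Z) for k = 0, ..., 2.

H_0 = Z,  H_1 = Z,  H_2 = 0.

We work with the vertex ordering a < b < c < d < e. The simplices of K, each written with vertices in increasing order, are:

  0-simplices (5): a, b, c, d, e
  1-simplices (10): ab, ac, ad, ae, bc, bd, be, cd, ce, de
  2-simplices (5): abd, ace, ade, bcd, bce

so the chain groups are C_0 ≅ Z^5, C_1 ≅ Z^10, C_2 ≅ Z^5.

∂_1: C_1 → C_0 maps an edge to its endpoints' difference, ∂[p,q] = q − p. For instance
  ∂bc = c − b.
This gives a 5×10 integer matrix of rank 4; reducing to Smith normal form yields diagonal entries (1,1,1,1).

The boundary map ∂_2: C_2 → C_1 maps a triangle to the signed sum of its edges. For instance
  ∂bcd = cd − bd + bc,
  ∂abd = bd − ad + ab.
The resulting 10×5 matrix has rank 5, and its Smith normal form has invariant factors (1,1,1,1,1).

Reading off H_k = ker ∂_k / im ∂_{k+1}:

  H_0: rank C_0 − rank ∂_1 = 5 − 4 = 1, and the invariant factors of ∂_1 are all 1, so H_0 = Z.
  H_1: rank ker ∂_1 − rank ∂_2 = (10 − 4) − 5 = 1, and the invariant factors of ∂_2 are all 1, so H_1 = Z.
  H_2: rank ker ∂_2 − rank ∂_3 = (5 − 5) − 0 = 0, and there is no ∂_3, so H_2 = 0.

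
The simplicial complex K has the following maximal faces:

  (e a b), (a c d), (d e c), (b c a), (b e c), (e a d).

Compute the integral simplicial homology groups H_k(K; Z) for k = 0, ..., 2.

H_0 = Z,  H_1 = 0,  H_2 = Z.

Take the total order a < b < c < d < e on the vertex set. Then K (dimension 2) consists of the simplices:

  0-simplices (5): a, b, c, d, e
  1-simplices (9): ab, ac, ad, ae, bc, be, cd, ce, de
  2-simplices (6): abc, abe, acd, ade, bce, cde

so the chain groups are C_0 ≅ Z^5, C_1 ≅ Z^9, C_2 ≅ Z^6.

Boundary ∂_1: C_1 → C_0 is given by ∂[p,q] = [q] − [p]. For instance
  ∂cd = d − c.
The 5×9 boundary matrix has rank 4 and Smith normal form diag(1,1,1,1).

Boundary ∂_2: C_2 → C_1 maps a triangle to the signed sum of its edges. For instance
  ∂abe = be − ae + ab,
  ∂cde = de − ce + cd.
The resulting 9×6 matrix has rank 5, and its Smith normal form has invariant factors (1,1,1,1,1).

Now H_k = ker ∂_k / im ∂_{k+1}, so:

  H_0: rank C_0 − rank ∂_1 = 5 − 4 = 1, and the invariant factors of ∂_1 are all 1, so H_0 = Z.
  H_1: rank ker ∂_1 − rank ∂_2 = (9 − 4) − 5 = 0, and the invariant factors of ∂_2 are all 1, so H_1 = 0.
  H_2: rank ker ∂_2 − rank ∂_3 = (6 − 5) − 0 = 1, and there is no ∂_3, so H_2 = Z.

As a check, the Euler characteristic is 5 − 9 + 6 = 2, which agrees with 1 − 0 + 1 = 2.
(K is a triangulation of the 2-sphere S^2.)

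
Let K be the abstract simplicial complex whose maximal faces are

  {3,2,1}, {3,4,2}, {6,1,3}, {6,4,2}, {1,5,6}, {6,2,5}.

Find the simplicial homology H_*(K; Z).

H_0 = Z,  H_1 = Z,  H_2 = 0.

Fix the vertex order 1 < 2 < 3 < 4 < 5 < 6 and write every simplex with vertices in increasing order. Then dim K = 2 and the simplices of K are:

  0-simplices (6): [1], [2], [3], [4], [5], [6]
  1-simplices (12): [1,2], [1,3], [1,5], [1,6], [2,3], [2,4], [2,5], [2,6], [3,4], [3,6], [4,6], [5,6]
  2-simplices (6): [1,2,3], [1,3,6], [1,5,6], [2,3,4], [2,4,6], [2,5,6]

Hence C_0 ≅ Z^6, C_1 ≅ Z^12, C_2 ≅ Z^6.

∂_1: C_1 → C_0 sends each edge [p,q] (with p < q) to q − p. For instance
  ∂[2,3] = [3] − [2].
This gives a 6×12 integer matrix of rank 5; reducing to Smith normal form yields diagonal entries (1,1,1,1,1).

∂_2: C_2 → C_1 acts by ∂[p,q,r] = [q,r] − [p,r] + [p,q]. For instance
  ∂[1,5,6] = [5,6] − [1,6] + [1,5],
  ∂[2,4,6] = [4,6] − [2,6] + [2,4].
The resulting 12×6 matrix has rank 6, and its Smith normal form has invariant factors (1,1,1,1,1,1).

Reading off H_k = ker ∂_k / im ∂_{k+1}:

  H_0: rank C_0 − rank ∂_1 = 6 − 5 = 1, and the invariant factors of ∂_1 are all 1, so H_0 ≅ Z.
  H_1: rank ker ∂_1 − rank ∂_2 = (12 − 5) − 6 = 1, and the invariant factors of ∂_2 are all 1, so H_1 ≅ Z.
  H_2: rank ker ∂_2 − rank ∂_3 = (6 − 6) − 0 = 0, and there is no ∂_3, so H_2 ≅ 0.

(K is a triangulation of the cylinder S^1 x I.)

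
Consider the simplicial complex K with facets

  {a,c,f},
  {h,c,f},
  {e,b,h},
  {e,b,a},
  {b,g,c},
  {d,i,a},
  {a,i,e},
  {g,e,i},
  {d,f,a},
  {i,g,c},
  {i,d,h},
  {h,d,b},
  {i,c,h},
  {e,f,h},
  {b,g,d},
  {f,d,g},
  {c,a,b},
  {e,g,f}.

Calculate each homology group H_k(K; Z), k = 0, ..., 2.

H_0 ≅ Z,  H_1 ≅ Z^2,  H_2 ≅ Z.

Order the vertices as a < b < c < d < e < f < g < h < i. Listing each simplex with vertices in this order, K has dimension 2 with simplices:

  0-simplices (9): a, b, c, d, e, f, g, h, i
  1-simplices (27): ab, ac, ad, ae, af, ai, bc, bd, be, bg, bh, cf, cg, ch, ci, df, dg, dh, di, ef, eg, eh, ei, fg, fh, gi, hi
  2-simplices (18): abc, abe, acf, adf, adi, aei, bcg, bdg, bdh, beh, cfh, cgi, chi, dfg, dhi, efg, efh, egi

giving chain groups C_0 ≅ Z^9, C_1 ≅ Z^27, C_2 ≅ Z^18.

The boundary map ∂_1: C_1 → C_0 sends each edge [p,q] (with p < q) to q − p. For instance
  ∂dg = g − d.
As a 9×27 matrix over Z this has rank 8, with invariant factors (1,1,1,1,1,1,1,1).

Boundary ∂_2: C_2 → C_1 maps a triangle to the signed sum of its edges. For instance
  ∂adi = di − ai + ad,
  ∂bcg = cg − bg + bc.
The resulting 27×18 matrix has rank 17, and its Smith normal form has invariant factors (1,1,1,1,1,1,1,1,1,1,1,1,1,1,1,1,1).

Now H_k = ker ∂_k / im ∂_{k+1}, so:

  H_0: rank C_0 − rank ∂_1 = 9 − 8 = 1, and the invariant factors of ∂_1 are all 1, so H_0 ≅ Z.
  H_1: rank ker ∂_1 − rank ∂_2 = (27 − 8) − 17 = 2, and the invariant factors of ∂_2 are all 1, so H_1 ≅ Z^2.
  H_2: rank ker ∂_2 − rank ∂_3 = (18 − 17) − 0 = 1, and there is no ∂_3, so H_2 ≅ Z.

(K is a triangulation of the torus T^2.)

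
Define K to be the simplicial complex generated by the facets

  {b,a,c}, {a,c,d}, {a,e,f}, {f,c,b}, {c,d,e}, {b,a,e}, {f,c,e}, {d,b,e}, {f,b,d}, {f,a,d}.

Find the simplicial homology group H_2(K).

K has 6 vertices, 15 edges, 10 triangles.
rank ∂_2 = 10, rank ∂_3 = 0 ⇒ b_2 = 10 − 10 − 0 = 0. So H_2 = 0.

H_2 = 0.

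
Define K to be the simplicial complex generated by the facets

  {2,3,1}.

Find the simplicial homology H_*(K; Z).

Fix the vertex order 1 < 2 < 3 and write every simplex with vertices in increasing order. Then dim K = 2 and the simplices of K are:

  0-simplices (3): [1], [2], [3]
  1-simplices (3): [1,2], [1,3], [2,3]
  2-simplices (1): [1,2,3]

giving chain groups C_0 ≅ Z^3, C_1 ≅ Z^3, C_2 ≅ Z^1.

∂_1: C_1 → C_0 sends each edge [p,q] (with p < q) to q − p. For instance
  ∂[2,3] = [3] − [2].
This gives a 3×3 integer matrix of rank 2; reducing to Smith normal form yields diagonal entries (1,1).

∂_2: C_2 → C_1 maps a triangle to the signed sum of its edges. For instance
  ∂[1,2,3] = [2,3] − [1,3] + [1,2].
The resulting 3×1 matrix has rank 1, and its Smith normal form has invariant factors (1).

Computing H_k = (kernel of ∂_k) / (image of ∂_{k+1}):

  H_0: rank C_0 − rank ∂_1 = 3 − 2 = 1, and the invariant factors of ∂_1 are all 1, so H_0 ≅ Z.
  H_1: rank ker ∂_1 − rank ∂_2 = (3 − 2) − 1 = 0, and the invariant factors of ∂_2 are all 1, so H_1 ≅ 0.
  H_2: rank ker ∂_2 − rank ∂_3 = (1 − 1) − 0 = 0, and there is no ∂_3, so H_2 ≅ 0.

(K is a triangulation of the 2-simplex.)

H_0 ≅ Z,  H_1 = 0,  H_2 = 0.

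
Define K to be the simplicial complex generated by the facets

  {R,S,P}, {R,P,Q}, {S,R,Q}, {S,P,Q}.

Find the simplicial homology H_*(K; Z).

Take the total order P < Q < R < S on the vertex set. Then K (dimension 2) consists of the simplices:

  0-simplices (4): P, Q, R, S
  1-simplices (6): PQ, PR, PS, QR, QS, RS
  2-simplices (4): PQR, PQS, PRS, QRS

giving chain groups C_0 ≅ Z^4, C_1 ≅ Z^6, C_2 ≅ Z^4.

Boundary ∂_1: C_1 → C_0 is given by ∂[p,q] = [q] − [p]. For instance
  ∂QS = S − Q.
As a 4×6 matrix over Z this has rank 3, with invariant factors (1,1,1).

∂_2: C_2 → C_1 sends each 2-simplex [p,q,r] to [q,r] − [p,r] + [p,q]. For instance
  ∂PRS = RS − PS + PR,
  ∂PQS = QS − PS + PQ.
The 6×4 boundary matrix has rank 3 and Smith normal form diag(1,1,1).

Computing H_k = (kernel of ∂_k) / (image of ∂_{k+1}):

  H_0: rank C_0 − rank ∂_1 = 4 − 3 = 1, and the invariant factors of ∂_1 are all 1, so H_0 ≅ Z.
  H_1: rank ker ∂_1 − rank ∂_2 = (6 − 3) − 3 = 0, and the invariant factors of ∂_2 are all 1, so H_1 ≅ 0.
  H_2: rank ker ∂_2 − rank ∂_3 = (4 − 3) − 0 = 1, and there is no ∂_3, so H_2 ≅ Z.

As a check, the Euler characteristic is 4 − 6 + 4 = 2, which agrees with 1 − 0 + 1 = 2.
(K is a triangulation of the 2-sphere S^2.)

H_0 ≅ Z,  H_1 = 0,  H_2 ≅ Z.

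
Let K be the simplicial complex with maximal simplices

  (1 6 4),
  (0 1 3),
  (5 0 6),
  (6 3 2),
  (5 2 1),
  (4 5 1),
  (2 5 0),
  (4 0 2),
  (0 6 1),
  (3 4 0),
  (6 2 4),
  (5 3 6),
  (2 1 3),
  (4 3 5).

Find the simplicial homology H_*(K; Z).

H_0 = Z,  H_1 = Z^2,  H_2 = Z.

Take the total order 0 < 1 < 2 < 3 < 4 < 5 < 6 on the vertex set. Then K (dimension 2) consists of the simplices:

  0-simplices (7): [0], [1], [2], [3], [4], [5], [6]
  1-simplices (21): [0,1], [0,2], [0,3], [0,4], [0,5], [0,6], [1,2], [1,3], [1,4], [1,5], [1,6], [2,3], [2,4], [2,5], [2,6], [3,4], [3,5], [3,6], [4,5], [4,6], [5,6]
  2-simplices (14): [0,1,3], [0,1,6], [0,2,4], [0,2,5], [0,3,4], [0,5,6], [1,2,3], [1,2,5], [1,4,5], [1,4,6], [2,3,6], [2,4,6], [3,4,5], [3,5,6]

so the chain groups are C_0 ≅ Z^7, C_1 ≅ Z^21, C_2 ≅ Z^14.

∂_1: C_1 → C_0 sends each edge [p,q] (with p < q) to q − p. For instance
  ∂[1,6] = [6] − [1].
The resulting 7×21 matrix has rank 6, and its Smith normal form has invariant factors (1,1,1,1,1,1).

∂_2: C_2 → C_1 acts by ∂[p,q,r] = [q,r] − [p,r] + [p,q]. For instance
  ∂[2,4,6] = [4,6] − [2,6] + [2,4],
  ∂[1,4,6] = [4,6] − [1,6] + [1,4].
The 21×14 boundary matrix has rank 13 and Smith normal form diag(1,1,1,1,1,1,1,1,1,1,1,1,1).

Reading off H_k = ker ∂_k / im ∂_{k+1}:

  H_0: rank C_0 − rank ∂_1 = 7 − 6 = 1, and the invariant factors of ∂_1 are all 1, so H_0 = Z.
  H_1: rank ker ∂_1 − rank ∂_2 = (21 − 6) − 13 = 2, and the invariant factors of ∂_2 are all 1, so H_1 = Z^2.
  H_2: rank ker ∂_2 − rank ∂_3 = (14 − 13) − 0 = 1, and there is no ∂_3, so H_2 = Z.

As a check, the Euler characteristic is 7 − 21 + 14 = 0, which agrees with 1 − 2 + 1 = 0.
(K is a triangulation of the torus T^2.)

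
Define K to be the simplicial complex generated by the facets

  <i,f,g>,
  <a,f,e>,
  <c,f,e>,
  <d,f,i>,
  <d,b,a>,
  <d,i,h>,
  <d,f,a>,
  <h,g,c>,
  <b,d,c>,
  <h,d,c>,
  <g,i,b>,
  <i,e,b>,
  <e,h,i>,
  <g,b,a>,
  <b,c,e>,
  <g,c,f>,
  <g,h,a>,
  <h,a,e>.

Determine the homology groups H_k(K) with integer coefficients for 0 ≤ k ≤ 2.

Take the total order a < b < c < d < e < f < g < h < i on the vertex set. Then K (dimension 2) consists of the simplices:

  0-simplices (9): a, b, c, d, e, f, g, h, i
  1-simplices (27): ab, ad, ae, af, ag, ah, bc, bd, be, bg, bi, cd, ce, cf, cg, ch, df, dh, di, ef, eh, ei, fg, fi, gh, gi, hi
  2-simplices (18): abd, abg, adf, aef, aeh, agh, bcd, bce, bei, bgi, cdh, cef, cfg, cgh, dfi, dhi, ehi, fgi

so the chain groups are C_0 ≅ Z^9, C_1 ≅ Z^27, C_2 ≅ Z^18.

∂_1: C_1 → C_0 sends each edge [p,q] (with p < q) to q − p.
The resulting 9×27 matrix has rank 8, and its Smith normal form has invariant factors (1,1,1,1,1,1,1,1).

Boundary ∂_2: C_2 → C_1 sends each 2-simplex [p,q,r] to [q,r] − [p,r] + [p,q]. For instance
  ∂dfi = fi − di + df,
  ∂bei = ei − bi + be.
As a 27×18 matrix over Z this has rank 17, with invariant factors (1,1,1,1,1,1,1,1,1,1,1,1,1,1,1,1,1).

Now H_k = ker ∂_k / im ∂_{k+1}, so:

  H_0: rank C_0 − rank ∂_1 = 9 − 8 = 1, and the invariant factors of ∂_1 are all 1, so H_0 = Z.
  H_1: rank ker ∂_1 − rank ∂_2 = (27 − 8) − 17 = 2, and the invariant factors of ∂_2 are all 1, so H_1 = Z^2.
  H_2: rank ker ∂_2 − rank ∂_3 = (18 − 17) − 0 = 1, and there is no ∂_3, so H_2 = Z.

As a check, the Euler characteristic is 9 − 27 + 18 = 0, which agrees with 1 − 2 + 1 = 0.
(K is a triangulation of the torus T^2.)

H_0 = Z,  H_1 = Z^2,  H_2 = Z.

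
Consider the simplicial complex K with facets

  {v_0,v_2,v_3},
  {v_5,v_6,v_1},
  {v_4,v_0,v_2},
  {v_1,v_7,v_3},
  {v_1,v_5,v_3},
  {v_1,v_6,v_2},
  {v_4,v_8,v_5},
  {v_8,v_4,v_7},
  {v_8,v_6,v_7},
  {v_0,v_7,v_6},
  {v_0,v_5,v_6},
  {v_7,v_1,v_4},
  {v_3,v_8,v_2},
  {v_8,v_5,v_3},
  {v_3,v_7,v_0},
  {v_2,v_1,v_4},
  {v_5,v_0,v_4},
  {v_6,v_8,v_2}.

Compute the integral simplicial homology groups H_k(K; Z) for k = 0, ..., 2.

H_0 = Z,  H_1 = Z^2,  H_2 = Z.

We work with the vertex ordering v_0 < v_1 < v_2 < v_3 < v_4 < v_5 < v_6 < v_7 < v_8. The simplices of K, each written with vertices in increasing order, are:

  0-simplices (9): [v_0], [v_1], [v_2], [v_3], [v_4], [v_5], [v_6], [v_7], [v_8]
  1-simplices (27): (27 of them)
  2-simplices (18): (18 of them)

so the chain groups are C_0 ≅ Z^9, C_1 ≅ Z^27, C_2 ≅ Z^18.

Boundary ∂_1: C_1 → C_0 is given by ∂[p,q] = [q] − [p]. For instance
  ∂[v_1,v_5] = [v_5] − [v_1].
As a 9×27 matrix over Z this has rank 8, with invariant factors (1,1,1,1,1,1,1,1).

The boundary map ∂_2: C_2 → C_1 maps a triangle to the signed sum of its edges. For instance
  ∂[v_0,v_6,v_7] = [v_6,v_7] − [v_0,v_7] + [v_0,v_6],
  ∂[v_0,v_2,v_3] = [v_2,v_3] − [v_0,v_3] + [v_0,v_2].
As a 27×18 matrix over Z this has rank 17, with invariant factors (1,1,1,1,1,1,1,1,1,1,1,1,1,1,1,1,1).

From H_k ≅ ker(∂_k) / im(∂_{k+1}) we obtain:

  H_0: rank C_0 − rank ∂_1 = 9 − 8 = 1, and the invariant factors of ∂_1 are all 1, so H_0 ≅ Z.
  H_1: rank ker ∂_1 − rank ∂_2 = (27 − 8) − 17 = 2, and the invariant factors of ∂_2 are all 1, so H_1 ≅ Z^2.
  H_2: rank ker ∂_2 − rank ∂_3 = (18 − 17) − 0 = 1, and there is no ∂_3, so H_2 ≅ Z.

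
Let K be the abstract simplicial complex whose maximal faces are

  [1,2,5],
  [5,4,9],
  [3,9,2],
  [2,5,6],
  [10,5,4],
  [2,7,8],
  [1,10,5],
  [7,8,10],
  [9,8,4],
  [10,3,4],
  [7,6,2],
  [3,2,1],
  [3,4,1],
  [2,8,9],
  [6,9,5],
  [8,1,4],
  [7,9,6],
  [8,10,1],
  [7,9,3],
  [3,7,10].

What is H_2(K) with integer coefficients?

H_2 ≅ 0.

Take the total order 1 < 2 < 3 < 4 < 5 < 6 < 7 < 8 < 9 < 10 on the vertex set. Then K (dimension 2) consists of the simplices:

  0-simplices (10): [1], [2], [3], [4], [5], [6], [7], [8], [9], [10]
  1-simplices (30): (30 of them)
  2-simplices (20): (20 of them)

so the chain groups are C_0 ≅ Z^10, C_1 ≅ Z^30, C_2 ≅ Z^20.

∂_1: C_1 → C_0 sends each edge [p,q] (with p < q) to q − p. For instance
  ∂[2,6] = [6] − [2].
As a 10×30 matrix over Z this has rank 9, with invariant factors (1,1,1,1,1,1,1,1,1).

The boundary map ∂_2: C_2 → C_1 acts by ∂[p,q,r] = [q,r] − [p,r] + [p,q]. For instance
  ∂[1,4,8] = [4,8] − [1,8] + [1,4],
  ∂[3,7,9] = [7,9] − [3,9] + [3,7].
The 30×20 boundary matrix has rank 20 and Smith normal form diag(1,1,1,1,1,1,1,1,1,1,1,1,1,1,1,1,1,1,1,2).

Computing H_k = (kernel of ∂_k) / (image of ∂_{k+1}):

  H_2: rank ker ∂_2 − rank ∂_3 = (20 − 20) − 0 = 0, and there is no ∂_3, so H_2 ≅ 0.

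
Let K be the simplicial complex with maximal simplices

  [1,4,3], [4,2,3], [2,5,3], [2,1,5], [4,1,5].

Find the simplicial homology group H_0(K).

Take the total order 1 < 2 < 3 < 4 < 5 on the vertex set. Then K (dimension 2) consists of the simplices:

  0-simplices (5): [1], [2], [3], [4], [5]
  1-simplices (10): [1,2], [1,3], [1,4], [1,5], [2,3], [2,4], [2,5], [3,4], [3,5], [4,5]
  2-simplices (5): [1,2,5], [1,3,4], [1,4,5], [2,3,4], [2,3,5]

so the chain groups are C_0 ≅ Z^5, C_1 ≅ Z^10, C_2 ≅ Z^5.

∂_1: C_1 → C_0 is given by ∂[p,q] = [q] − [p].
The 5×10 boundary matrix has rank 4 and Smith normal form diag(1,1,1,1).

Boundary ∂_2: C_2 → C_1 sends each 2-simplex [p,q,r] to [q,r] − [p,r] + [p,q]. For instance
  ∂[1,4,5] = [4,5] − [1,5] + [1,4],
  ∂[2,3,4] = [3,4] − [2,4] + [2,3].
This gives a 10×5 integer matrix of rank 5; reducing to Smith normal form yields diagonal entries (1,1,1,1,1).

From H_k ≅ ker(∂_k) / im(∂_{k+1}) we obtain:

  H_0: rank C_0 − rank ∂_1 = 5 − 4 = 1, and the invariant factors of ∂_1 are all 1, so H_0 = Z.

H_0 = Z.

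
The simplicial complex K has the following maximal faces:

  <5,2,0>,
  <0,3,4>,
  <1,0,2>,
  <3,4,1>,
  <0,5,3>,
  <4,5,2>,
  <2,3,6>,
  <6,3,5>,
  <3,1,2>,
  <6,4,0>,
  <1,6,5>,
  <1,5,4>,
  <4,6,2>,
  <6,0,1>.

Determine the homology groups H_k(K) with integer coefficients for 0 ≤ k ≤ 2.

H_0 = Z,  H_1 = Z^2,  H_2 = Z.

Fix the vertex order 0 < 1 < 2 < 3 < 4 < 5 < 6 and write every simplex with vertices in increasing order. Then dim K = 2 and the simplices of K are:

  0-simplices (7): [0], [1], [2], [3], [4], [5], [6]
  1-simplices (21): [0,1], [0,2], [0,3], [0,4], [0,5], [0,6], [1,2], [1,3], [1,4], [1,5], [1,6], [2,3], [2,4], [2,5], [2,6], [3,4], [3,5], [3,6], [4,5], [4,6], [5,6]
  2-simplices (14): [0,1,2], [0,1,6], [0,2,5], [0,3,4], [0,3,5], [0,4,6], [1,2,3], [1,3,4], [1,4,5], [1,5,6], [2,3,6], [2,4,5], [2,4,6], [3,5,6]

so the chain groups are C_0 ≅ Z^7, C_1 ≅ Z^21, C_2 ≅ Z^14.

The boundary map ∂_1: C_1 → C_0 is given by ∂[p,q] = [q] − [p].
As a 7×21 matrix over Z this has rank 6, with invariant factors (1,1,1,1,1,1).

Boundary ∂_2: C_2 → C_1 maps a triangle to the signed sum of its edges. For instance
  ∂[0,3,4] = [3,4] − [0,4] + [0,3],
  ∂[1,2,3] = [2,3] − [1,3] + [1,2].
As a 21×14 matrix over Z this has rank 13, with invariant factors (1,1,1,1,1,1,1,1,1,1,1,1,1).

Now H_k = ker ∂_k / im ∂_{k+1}, so:

  H_0: rank C_0 − rank ∂_1 = 7 − 6 = 1, and the invariant factors of ∂_1 are all 1, so H_0 = Z.
  H_1: rank ker ∂_1 − rank ∂_2 = (21 − 6) − 13 = 2, and the invariant factors of ∂_2 are all 1, so H_1 = Z^2.
  H_2: rank ker ∂_2 − rank ∂_3 = (14 − 13) − 0 = 1, and there is no ∂_3, so H_2 = Z.

(K is a triangulation of the torus T^2.)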